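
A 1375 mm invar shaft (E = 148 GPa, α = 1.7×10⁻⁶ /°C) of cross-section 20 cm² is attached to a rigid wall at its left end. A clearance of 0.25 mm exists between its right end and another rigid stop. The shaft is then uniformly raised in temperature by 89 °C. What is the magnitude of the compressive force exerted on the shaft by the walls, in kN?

P ≈ 0 kN

If the wall were absent the shaft would grow by αΔT L = 1.7×10⁻⁶ × 89 × 1375 = 0.208 mm.
Since δ_free = 0.208 mm is less than the 0.25 mm gap, the shaft never touches the wall. No axial force develops.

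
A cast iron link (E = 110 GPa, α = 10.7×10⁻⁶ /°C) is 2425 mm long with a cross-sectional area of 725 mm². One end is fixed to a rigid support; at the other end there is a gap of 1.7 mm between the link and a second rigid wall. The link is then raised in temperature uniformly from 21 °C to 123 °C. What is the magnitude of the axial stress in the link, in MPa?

σ ≈ 42.9 MPa (compressive)

Free thermal elongation = αΔT L = 10.7×10⁻⁶ × 102 × 2425 = 2.647 mm.
This exceeds the 1.7 mm gap, so the wall pushes back. The portion of expansion that must be recovered elastically is δ_free − gap = 2.647 − 1.7 = 0.9466 mm.
Compatibility: PL/(AE) = 0.9466 mm, so σ = P/A = E × (0.9466/2425) = 42.94 MPa.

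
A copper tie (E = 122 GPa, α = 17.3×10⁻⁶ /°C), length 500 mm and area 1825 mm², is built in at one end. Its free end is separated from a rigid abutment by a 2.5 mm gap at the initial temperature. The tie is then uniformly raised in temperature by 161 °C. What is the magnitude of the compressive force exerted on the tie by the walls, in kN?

P ≈ 0 kN

If the wall were absent the tie would grow by αΔT L = 17.3×10⁻⁶ × 161 × 500 = 1.393 mm.
This is smaller than the 2.5 mm clearance, so the tie expands freely without reaching the stop — the stress is zero.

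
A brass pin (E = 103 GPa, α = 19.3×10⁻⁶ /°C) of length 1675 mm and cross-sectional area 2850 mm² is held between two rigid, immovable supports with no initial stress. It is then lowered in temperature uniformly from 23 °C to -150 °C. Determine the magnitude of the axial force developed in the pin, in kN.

With zero net strain, σ = E·αΔT = 103 GPa × 19.3×10⁻⁶ × 173 = 343.9 MPa.
Axial force P = σA = 343.9 × 2850 = 980100 N = 980.1 kN, tensile.

P ≈ 980 kN (tensile)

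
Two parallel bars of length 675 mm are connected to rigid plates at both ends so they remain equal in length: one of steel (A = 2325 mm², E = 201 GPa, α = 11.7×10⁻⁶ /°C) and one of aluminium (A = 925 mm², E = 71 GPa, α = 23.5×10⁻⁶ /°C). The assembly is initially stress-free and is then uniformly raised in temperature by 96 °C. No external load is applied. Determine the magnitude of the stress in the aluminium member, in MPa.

The aluminium has the larger α, so on heating it would change length more than the steel if both were free. The rigid plates force a common final length, so the aluminium is put into compression and the steel into tension, with equal and opposite forces P (no external load).
Compatibility of the two members (thermal + elastic change equal): (α₁ − α₂)ΔT = P·[1/(A₁E₁) + 1/(A₂E₂)].
|α₁ − α₂|·ΔT = 11.8×10⁻⁶ × 96 = 0.001133.
1/(A₁E₁) + 1/(A₂E₂) = 1/(2325×201×10³) + 1/(925×71×10³) = 1.737×10⁻⁸ N⁻¹.
P = 0.001133 / 1.737×10⁻⁸ = 65230 N = 65.23 kN.
σ_{aluminium} = P/A₂ = 65230/925 = 70.52 MPa, compressive.

σ ≈ 70.5 MPa (compressive)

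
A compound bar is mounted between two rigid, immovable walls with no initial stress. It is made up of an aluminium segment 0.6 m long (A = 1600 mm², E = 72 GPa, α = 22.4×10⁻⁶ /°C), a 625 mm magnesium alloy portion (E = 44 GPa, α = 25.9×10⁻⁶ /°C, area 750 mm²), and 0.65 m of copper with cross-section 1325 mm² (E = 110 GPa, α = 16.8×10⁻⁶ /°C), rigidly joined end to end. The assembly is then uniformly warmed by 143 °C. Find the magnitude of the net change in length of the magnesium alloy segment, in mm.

If the supports were absent, the total length change would be Σ αᵢΔT Lᵢ = 22.4×10⁻⁶×143×600 + 25.9×10⁻⁶×143×625 + 16.8×10⁻⁶×143×650 = 5.798 mm.
The rigid supports impose zero overall length change; the single axial force P common to all segments must satisfy P Σ Lᵢ/(AᵢEᵢ) = δ_free.
Σ Lᵢ/(AᵢEᵢ) = 600/(1600×72×10³) + 625/(750×44×10³) + 650/(1325×110×10³) = 2.861×10⁻⁵ mm/N.
Hence P = δ_free / Σ(L/AE) = 5.798/2.861×10⁻⁵ = 202.7 kN (compressive).
For the magnesium alloy segment, free thermal change = 25.9×10⁻⁶×143×625 = 2.315 mm and elastic change from P = 202700×625/(750×44×10³) = 3.839 mm; these oppose, so the net change is 1.52 mm (segment shortens).

|ΔL| ≈ 1.52 mm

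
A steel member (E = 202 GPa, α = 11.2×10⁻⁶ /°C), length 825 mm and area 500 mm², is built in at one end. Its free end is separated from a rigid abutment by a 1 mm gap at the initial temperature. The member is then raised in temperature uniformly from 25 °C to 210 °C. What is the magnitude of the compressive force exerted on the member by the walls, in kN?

Unrestrained expansion: δ_free = αΔT L = 11.2×10⁻⁶ × 185 × 825 = 1.709 mm.
The gap closes (δ_free > 1 mm) and the wall then resists a further 1.709 − 1 = 0.7094 mm of expansion.
Compatibility: PL/(AE) = 0.7094 mm, so σ = P/A = E × (0.7094/825) = 173.7 MPa.
P = σA = 173.7 × 500 = 86.85 kN.

P ≈ 86.8 kN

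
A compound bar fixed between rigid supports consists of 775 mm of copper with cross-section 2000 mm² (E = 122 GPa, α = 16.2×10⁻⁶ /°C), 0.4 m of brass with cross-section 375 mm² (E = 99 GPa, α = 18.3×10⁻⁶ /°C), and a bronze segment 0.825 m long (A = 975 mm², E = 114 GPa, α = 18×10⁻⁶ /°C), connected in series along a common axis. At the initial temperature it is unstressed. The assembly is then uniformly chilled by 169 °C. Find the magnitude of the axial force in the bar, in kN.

If the supports were absent, the total length change would be Σ αᵢΔT Lᵢ = 16.2×10⁻⁶×169×775 + 18.3×10⁻⁶×169×400 + 18×10⁻⁶×169×825 = 5.869 mm.
The walls prevent any net length change, so an axial force P (same in every segment) develops. Compatibility: P · Σ Lᵢ/(AᵢEᵢ) = δ_free.
The series flexibility is Σ Lᵢ/(AᵢEᵢ) = 775/(2000×122×10³) + 400/(375×99×10³) + 825/(975×114×10³) = 2.137×10⁻⁵ mm/N.
So P = 5.869 / 2.137×10⁻⁵ = 274.6 kN, tensile.

P ≈ 275 kN (tensile)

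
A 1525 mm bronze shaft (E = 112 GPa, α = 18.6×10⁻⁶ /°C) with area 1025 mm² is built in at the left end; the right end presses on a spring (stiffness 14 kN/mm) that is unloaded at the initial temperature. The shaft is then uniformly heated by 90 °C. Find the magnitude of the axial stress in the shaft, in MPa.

The unrestrained thermal change is αΔT L = 18.6×10⁻⁶ × 90 × 1525 = 2.553 mm.
With a force P in the spring, the elastic change of the shaft is PL/(AE) and that of the spring is P/k; compatibility requires their sum to equal δ_free.
P [ L/(AE) + 1/k ] = δ_free → P [ 1525/(1025×112×10³) + 1/(14×10³) ] = 2.553.
P = 2.553 / 8.471×10⁻⁵ = 30140 N.
σ = P/A = 30140/1025 = 29.4 MPa.

σ ≈ 29.4 MPa (compressive)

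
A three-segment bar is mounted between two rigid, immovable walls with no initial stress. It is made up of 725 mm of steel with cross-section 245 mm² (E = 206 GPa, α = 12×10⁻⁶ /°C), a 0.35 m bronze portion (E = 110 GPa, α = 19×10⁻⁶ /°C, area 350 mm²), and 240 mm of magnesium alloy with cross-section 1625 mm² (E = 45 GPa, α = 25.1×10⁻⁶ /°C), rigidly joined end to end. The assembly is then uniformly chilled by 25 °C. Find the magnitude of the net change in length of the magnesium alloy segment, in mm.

|ΔL| ≈ 0.085 mm

With the walls removed the bar would change length by δ_free = Σ αᵢΔT Lᵢ = 12×10⁻⁶×25×725 + 19×10⁻⁶×25×350 + 25.1×10⁻⁶×25×240 = 0.5343 mm.
The rigid supports impose zero overall length change; the single axial force P common to all segments must satisfy P Σ Lᵢ/(AᵢEᵢ) = δ_free.
Σ Lᵢ/(AᵢEᵢ) = 725/(245×206×10³) + 350/(350×110×10³) + 240/(1625×45×10³) = 2.674×10⁻⁵ mm/N.
P = 0.5343 / 2.674×10⁻⁵ = 19980 N = 19.98 kN, tensile.
For the magnesium alloy segment, free thermal change = 25.1×10⁻⁶×25×240 = 0.1506 mm and elastic change from P = 19980×240/(1625×45×10³) = 0.06559 mm; these oppose, so the net change is 0.085 mm (segment shortens).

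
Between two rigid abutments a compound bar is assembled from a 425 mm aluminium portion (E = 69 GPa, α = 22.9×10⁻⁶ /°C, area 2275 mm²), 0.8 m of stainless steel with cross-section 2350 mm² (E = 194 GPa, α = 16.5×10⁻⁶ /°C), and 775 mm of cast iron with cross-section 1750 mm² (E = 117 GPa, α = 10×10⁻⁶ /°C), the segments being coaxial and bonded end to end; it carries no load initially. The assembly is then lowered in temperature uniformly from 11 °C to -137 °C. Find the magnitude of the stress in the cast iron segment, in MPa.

σ ≈ 315 MPa (tensile)

With the walls removed the bar would change length by δ_free = Σ αᵢΔT Lᵢ = 22.9×10⁻⁶×148×425 + 16.5×10⁻⁶×148×800 + 10×10⁻⁶×148×775 = 4.541 mm.
The rigid supports impose zero overall length change; the single axial force P common to all segments must satisfy P Σ Lᵢ/(AᵢEᵢ) = δ_free.
The series flexibility is Σ Lᵢ/(AᵢEᵢ) = 425/(2275×69×10³) + 800/(2350×194×10³) + 775/(1750×117×10³) = 8.247×10⁻⁶ mm/N.
So P = 4.541 / 8.247×10⁻⁶ = 550.6 kN, tensile.
σ_{cast iron} = P / A = 550600 / 1750 = 314.6 MPa.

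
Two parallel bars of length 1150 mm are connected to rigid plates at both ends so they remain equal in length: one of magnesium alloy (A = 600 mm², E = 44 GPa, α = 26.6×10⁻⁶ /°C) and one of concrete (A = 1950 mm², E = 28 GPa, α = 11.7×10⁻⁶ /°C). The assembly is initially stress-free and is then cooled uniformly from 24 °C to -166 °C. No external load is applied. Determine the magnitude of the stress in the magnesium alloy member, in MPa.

σ ≈ 84 MPa (tensile)

The magnesium alloy has the larger α, so on cooling it would change length more than the concrete if both were free. The rigid plates force a common final length, so the magnesium alloy is put into tension and the concrete into compression, with equal and opposite forces P (no external load).
Setting the final lengths equal and cancelling L: (α₁ − α₂)ΔT = P/(A₁E₁) + P/(A₂E₂).
|α₁ − α₂|·ΔT = 14.9×10⁻⁶ × 190 = 0.002831.
1/(A₁E₁) + 1/(A₂E₂) = 1/(600×44×10³) + 1/(1950×28×10³) = 5.619×10⁻⁸ N⁻¹.
P = 0.002831 / 5.619×10⁻⁸ = 50380 N = 50.38 kN.
σ_{magnesium alloy} = P/A₁ = 50380/600 = 83.97 MPa, tensile.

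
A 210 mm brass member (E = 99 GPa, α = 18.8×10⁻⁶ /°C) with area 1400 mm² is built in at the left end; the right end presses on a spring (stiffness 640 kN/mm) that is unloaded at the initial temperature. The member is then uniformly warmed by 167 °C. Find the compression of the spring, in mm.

δ ≈ 0.335 mm

The unrestrained thermal change is αΔT L = 18.8×10⁻⁶ × 167 × 210 = 0.6593 mm.
With a force P in the spring, the elastic change of the member is PL/(AE) and that of the spring is P/k; compatibility requires their sum to equal δ_free.
P [ L/(AE) + 1/k ] = δ_free → P [ 210/(1400×99×10³) + 1/(640×10³) ] = 0.6593.
P = 0.6593 / 3.078×10⁻⁶ = 214200 N.
Spring compression = P/k = 214200/(640×10³) = 0.3347 mm.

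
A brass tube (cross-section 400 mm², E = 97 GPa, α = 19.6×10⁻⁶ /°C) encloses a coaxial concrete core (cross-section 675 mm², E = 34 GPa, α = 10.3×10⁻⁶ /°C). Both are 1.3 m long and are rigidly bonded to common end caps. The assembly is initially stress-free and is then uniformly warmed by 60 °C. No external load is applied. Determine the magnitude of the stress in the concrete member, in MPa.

Both members must finish at the same length. With the larger α, the brass tends to over-expand; the plates restrain it, putting the brass in compression and the concrete in tension. With no external load the two internal forces are equal and opposite, magnitude P.
Equating the net (thermal + elastic) strains gives |α₁ − α₂|·ΔT = P·[1/(A₁E₁) + 1/(A₂E₂)].
|α₁ − α₂|·ΔT = 9.3×10⁻⁶ × 60 = 0.000558.
1/(A₁E₁) + 1/(A₂E₂) = 1/(400×97×10³) + 1/(675×34×10³) = 6.935×10⁻⁸ N⁻¹.
P = 0.000558 / 6.935×10⁻⁸ = 8047 N = 8.047 kN.
σ_{concrete} = P/A₂ = 8047/675 = 11.92 MPa, tensile.

σ ≈ 11.9 MPa (tensile)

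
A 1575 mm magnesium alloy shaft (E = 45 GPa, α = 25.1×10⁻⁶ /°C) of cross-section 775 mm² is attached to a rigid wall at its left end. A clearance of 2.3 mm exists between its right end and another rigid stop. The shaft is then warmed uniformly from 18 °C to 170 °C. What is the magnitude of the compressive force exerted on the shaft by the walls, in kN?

P ≈ 82.1 kN

Unrestrained expansion: δ_free = αΔT L = 25.1×10⁻⁶ × 152 × 1575 = 6.009 mm.
After closing the 2.3 mm clearance, 6.009 − 2.3 = 3.709 mm of expansion remains to be suppressed by the wall.
That suppressed elongation corresponds to σ = E·Δ/L = 45×10³ × 3.709/1575 = 106 MPa.
P = σA = 106 × 775 = 82.13 kN.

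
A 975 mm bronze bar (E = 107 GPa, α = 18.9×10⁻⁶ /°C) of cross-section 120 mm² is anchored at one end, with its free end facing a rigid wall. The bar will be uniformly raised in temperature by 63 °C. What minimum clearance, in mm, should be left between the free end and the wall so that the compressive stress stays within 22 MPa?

With no wall the bar would lengthen by αΔT L = 18.9×10⁻⁶ × 63 × 975 = 1.161 mm.
At the allowable stress the elastic shortening the wall may impose is σL/E = 22 × 975 / (107×10³) = 0.2005 mm.
The gap must absorb the remainder: g_min = 1.161 − 0.2005 = 0.9605 mm.

g ≈ 0.96 mm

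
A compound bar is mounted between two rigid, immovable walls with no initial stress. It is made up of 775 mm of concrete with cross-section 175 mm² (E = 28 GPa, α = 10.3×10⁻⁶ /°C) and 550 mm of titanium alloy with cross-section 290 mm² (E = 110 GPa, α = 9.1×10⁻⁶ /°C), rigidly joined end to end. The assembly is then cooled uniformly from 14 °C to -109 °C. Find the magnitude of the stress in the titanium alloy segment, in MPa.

With the walls removed the bar would change length by δ_free = Σ αᵢΔT Lᵢ = 10.3×10⁻⁶×123×775 + 9.1×10⁻⁶×123×550 = 1.597 mm.
The rigid supports impose zero overall length change; the single axial force P common to all segments must satisfy P Σ Lᵢ/(AᵢEᵢ) = δ_free.
Σ Lᵢ/(AᵢEᵢ) = 775/(175×28×10³) + 550/(290×110×10³) = 0.0001754 mm/N.
P = 1.597 / 0.0001754 = 9107 N = 9.107 kN, tensile.
σ_{titanium alloy} = P / A = 9107 / 290 = 31.4 MPa.

σ ≈ 31.4 MPa (tensile)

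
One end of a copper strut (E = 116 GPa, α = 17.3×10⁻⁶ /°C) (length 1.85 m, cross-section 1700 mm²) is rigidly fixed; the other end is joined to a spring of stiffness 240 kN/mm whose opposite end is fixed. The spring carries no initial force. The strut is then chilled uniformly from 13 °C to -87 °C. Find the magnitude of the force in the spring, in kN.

Free thermal contraction: δ_free = αΔT L = 17.3×10⁻⁶ × 100 × 1850 = 3.2 mm.
Let P be the tensile force in the spring. The strut extends elastically by PL/(AE) and the spring stretches by P/k; together these equal δ_free.
P [ L/(AE) + 1/k ] = δ_free → P [ 1850/(1700×116×10³) + 1/(240×10³) ] = 3.2.
P = 3.2 / 1.355×10⁻⁵ = 236200 N.

P ≈ 236 kN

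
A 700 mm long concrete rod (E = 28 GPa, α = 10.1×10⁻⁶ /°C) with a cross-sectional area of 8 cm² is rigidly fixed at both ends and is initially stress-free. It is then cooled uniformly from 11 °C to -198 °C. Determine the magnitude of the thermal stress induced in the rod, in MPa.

σ ≈ 59.1 MPa (tensile)

The supports are rigid, so the total axial strain is zero. The restrained thermal strain is ε = αΔT = 10.1×10⁻⁶ × 209 = 2110.9×10⁻⁶.
The stress required to suppress this strain is σ = Eε = 28×10³ × 2110.9×10⁻⁶ = 59.11 MPa, tensile since the rod is trying to contract.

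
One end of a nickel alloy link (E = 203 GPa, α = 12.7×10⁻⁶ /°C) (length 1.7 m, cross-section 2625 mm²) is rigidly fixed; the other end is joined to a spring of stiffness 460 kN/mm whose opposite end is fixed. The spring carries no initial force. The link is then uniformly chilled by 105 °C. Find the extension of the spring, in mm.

δ ≈ 0.919 mm

Free thermal contraction: δ_free = αΔT L = 12.7×10⁻⁶ × 105 × 1700 = 2.267 mm.
Let P be the tensile force in the spring. The link extends elastically by PL/(AE) and the spring stretches by P/k; together these equal δ_free.
So P = δ_free / [L/(AE) + 1/k] = 2.267 / [ 1700/(2625×203×10³) + 1/(460×10³) ].
P = 2.267 / 5.364×10⁻⁶ = 422600 N.
Spring extension = P/k = 422600/(460×10³) = 0.9187 mm.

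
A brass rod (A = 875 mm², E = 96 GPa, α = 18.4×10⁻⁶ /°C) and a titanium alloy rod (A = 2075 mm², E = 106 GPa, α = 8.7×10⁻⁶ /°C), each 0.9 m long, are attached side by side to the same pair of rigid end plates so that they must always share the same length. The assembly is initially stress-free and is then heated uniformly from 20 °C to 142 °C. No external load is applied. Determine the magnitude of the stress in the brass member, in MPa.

Both members must finish at the same length. With the larger α, the brass tends to over-expand; the plates restrain it, putting the brass in compression and the titanium alloy in tension. With no external load the two internal forces are equal and opposite, magnitude P.
Equating the net (thermal + elastic) strains gives |α₁ − α₂|·ΔT = P·[1/(A₁E₁) + 1/(A₂E₂)].
|α₁ − α₂|·ΔT = 9.7×10⁻⁶ × 122 = 0.001183.
1/(A₁E₁) + 1/(A₂E₂) = 1/(875×96×10³) + 1/(2075×106×10³) = 1.645×10⁻⁸ N⁻¹.
So P = 0.001183 / 1.645×10⁻⁸ = 71.93 kN.
σ_{brass} = P/A₁ = 71930/875 = 82.21 MPa, compressive.

σ ≈ 82.2 MPa (compressive)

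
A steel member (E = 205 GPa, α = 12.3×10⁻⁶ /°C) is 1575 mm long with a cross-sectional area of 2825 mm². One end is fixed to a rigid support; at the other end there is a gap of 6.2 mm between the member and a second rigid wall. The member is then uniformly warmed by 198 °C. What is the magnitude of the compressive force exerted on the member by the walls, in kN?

P ≈ 0 kN

If the wall were absent the member would grow by αΔT L = 12.3×10⁻⁶ × 198 × 1575 = 3.836 mm.
Since δ_free = 3.84 mm is less than the 6.2 mm gap, the member never touches the wall. No axial force develops.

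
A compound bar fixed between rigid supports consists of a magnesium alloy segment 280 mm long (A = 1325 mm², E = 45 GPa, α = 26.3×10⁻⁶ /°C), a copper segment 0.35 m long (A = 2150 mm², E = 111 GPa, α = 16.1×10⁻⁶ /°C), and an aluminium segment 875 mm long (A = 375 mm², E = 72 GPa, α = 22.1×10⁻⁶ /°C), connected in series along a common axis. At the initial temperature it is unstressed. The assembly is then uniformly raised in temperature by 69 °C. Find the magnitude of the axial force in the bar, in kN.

If the supports were absent, the total length change would be Σ αᵢΔT Lᵢ = 26.3×10⁻⁶×69×280 + 16.1×10⁻⁶×69×350 + 22.1×10⁻⁶×69×875 = 2.231 mm.
The walls prevent any net length change, so an axial force P (same in every segment) develops. Compatibility: P · Σ Lᵢ/(AᵢEᵢ) = δ_free.
The series flexibility is Σ Lᵢ/(AᵢEᵢ) = 280/(1325×45×10³) + 350/(2150×111×10³) + 875/(375×72×10³) = 3.857×10⁻⁵ mm/N.
Hence P = δ_free / Σ(L/AE) = 2.231/3.857×10⁻⁵ = 57.85 kN (compressive).

P ≈ 57.8 kN (compressive)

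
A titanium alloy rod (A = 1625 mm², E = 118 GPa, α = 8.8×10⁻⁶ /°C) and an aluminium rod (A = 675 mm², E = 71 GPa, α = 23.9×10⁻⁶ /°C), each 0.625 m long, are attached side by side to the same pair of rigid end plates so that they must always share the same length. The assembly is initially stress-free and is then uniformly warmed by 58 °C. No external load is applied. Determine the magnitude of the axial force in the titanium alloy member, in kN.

P ≈ 33.6 kN (tensile in the titanium alloy)

Both members must finish at the same length. With the larger α, the aluminium tends to over-expand; the plates restrain it, putting the aluminium in compression and the titanium alloy in tension. With no external load the two internal forces are equal and opposite, magnitude P.
Compatibility of the two members (thermal + elastic change equal): (α₁ − α₂)ΔT = P·[1/(A₁E₁) + 1/(A₂E₂)].
|α₁ − α₂|·ΔT = 15.1×10⁻⁶ × 58 = 0.0008758.
1/(A₁E₁) + 1/(A₂E₂) = 1/(1625×118×10³) + 1/(675×71×10³) = 2.608×10⁻⁸ N⁻¹.
So P = 0.0008758 / 2.608×10⁻⁸ = 33.58 kN.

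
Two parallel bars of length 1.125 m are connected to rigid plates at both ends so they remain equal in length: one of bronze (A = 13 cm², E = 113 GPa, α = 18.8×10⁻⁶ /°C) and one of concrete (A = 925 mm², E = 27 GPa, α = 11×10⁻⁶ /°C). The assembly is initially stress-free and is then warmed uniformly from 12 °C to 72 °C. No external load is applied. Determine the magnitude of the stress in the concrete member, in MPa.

σ ≈ 10.8 MPa (tensile)

Both members must finish at the same length. With the larger α, the bronze tends to over-expand; the plates restrain it, putting the bronze in compression and the concrete in tension. With no external load the two internal forces are equal and opposite, magnitude P.
Equating the net (thermal + elastic) strains gives |α₁ − α₂|·ΔT = P·[1/(A₁E₁) + 1/(A₂E₂)].
|α₁ − α₂|·ΔT = 7.8×10⁻⁶ × 60 = 0.000468.
1/(A₁E₁) + 1/(A₂E₂) = 1/(1300×113×10³) + 1/(925×27×10³) = 4.685×10⁻⁸ N⁻¹.
So P = 0.000468 / 4.685×10⁻⁸ = 9.99 kN.
σ_{concrete} = P/A₂ = 9990/925 = 10.8 MPa, tensile.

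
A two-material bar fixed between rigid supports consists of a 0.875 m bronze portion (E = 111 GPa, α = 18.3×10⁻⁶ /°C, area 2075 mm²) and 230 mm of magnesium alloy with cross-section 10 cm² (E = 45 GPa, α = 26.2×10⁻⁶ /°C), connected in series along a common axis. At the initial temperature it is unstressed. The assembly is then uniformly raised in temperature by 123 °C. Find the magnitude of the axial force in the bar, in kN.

Free thermal expansion of the whole bar: Σ αᵢΔT Lᵢ = 18.3×10⁻⁶×123×875 + 26.2×10⁻⁶×123×230 = 2.711 mm.
Since the ends are fixed, an axial force P builds up, equal in every segment, with P · Σ Lᵢ/(AᵢEᵢ) = δ_free.
The series flexibility is Σ Lᵢ/(AᵢEᵢ) = 875/(2075×111×10³) + 230/(1000×45×10³) = 8.91×10⁻⁶ mm/N.
P = 2.711 / 8.91×10⁻⁶ = 304200 N = 304.2 kN, compressive.

P ≈ 304 kN (compressive)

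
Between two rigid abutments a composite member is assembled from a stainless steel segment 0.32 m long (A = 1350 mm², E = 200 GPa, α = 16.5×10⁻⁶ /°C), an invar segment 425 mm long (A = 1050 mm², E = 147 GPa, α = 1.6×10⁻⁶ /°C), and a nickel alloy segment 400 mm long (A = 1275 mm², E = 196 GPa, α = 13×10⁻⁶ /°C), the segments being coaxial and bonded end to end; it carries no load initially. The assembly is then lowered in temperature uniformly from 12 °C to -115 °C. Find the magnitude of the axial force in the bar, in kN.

P ≈ 256 kN (tensile)

Free thermal contraction of the whole bar: Σ αᵢΔT Lᵢ = 16.5×10⁻⁶×127×320 + 1.6×10⁻⁶×127×425 + 13×10⁻⁶×127×400 = 1.417 mm.
The walls prevent any net length change, so an axial force P (same in every segment) develops. Compatibility: P · Σ Lᵢ/(AᵢEᵢ) = δ_free.
The series flexibility is Σ Lᵢ/(AᵢEᵢ) = 320/(1350×200×10³) + 425/(1050×147×10³) + 400/(1275×196×10³) = 5.539×10⁻⁶ mm/N.
Hence P = δ_free / Σ(L/AE) = 1.417/5.539×10⁻⁶ = 255.9 kN (tensile).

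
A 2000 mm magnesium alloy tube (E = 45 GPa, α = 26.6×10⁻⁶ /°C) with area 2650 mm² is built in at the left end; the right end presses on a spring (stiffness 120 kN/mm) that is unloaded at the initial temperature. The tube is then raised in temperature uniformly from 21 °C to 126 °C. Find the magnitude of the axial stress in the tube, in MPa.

The unrestrained thermal change is αΔT L = 26.6×10⁻⁶ × 105 × 2000 = 5.586 mm.
Let P be the compressive force at the spring. The tube shortens elastically by PL/(AE) and the spring compresses by P/k; together these equal δ_free.
So P = δ_free / [L/(AE) + 1/k] = 5.586 / [ 2000/(2650×45×10³) + 1/(120×10³) ].
P = 5.586 / 2.51×10⁻⁵ = 222500 N.
σ = P/A = 222500/2650 = 83.96 MPa.

σ ≈ 84 MPa (compressive)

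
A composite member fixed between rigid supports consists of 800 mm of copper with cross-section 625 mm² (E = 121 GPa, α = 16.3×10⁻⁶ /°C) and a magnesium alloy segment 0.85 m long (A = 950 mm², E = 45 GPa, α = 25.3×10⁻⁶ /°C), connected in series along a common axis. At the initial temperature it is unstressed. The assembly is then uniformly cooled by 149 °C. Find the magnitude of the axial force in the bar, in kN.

P ≈ 169 kN (tensile)

If the supports were absent, the total length change would be Σ αᵢΔT Lᵢ = 16.3×10⁻⁶×149×800 + 25.3×10⁻⁶×149×850 = 5.147 mm.
Since the ends are fixed, an axial force P builds up, equal in every segment, with P · Σ Lᵢ/(AᵢEᵢ) = δ_free.
Σ Lᵢ/(AᵢEᵢ) = 800/(625×121×10³) + 850/(950×45×10³) = 3.046×10⁻⁵ mm/N.
Hence P = δ_free / Σ(L/AE) = 5.147/3.046×10⁻⁵ = 169 kN (tensile).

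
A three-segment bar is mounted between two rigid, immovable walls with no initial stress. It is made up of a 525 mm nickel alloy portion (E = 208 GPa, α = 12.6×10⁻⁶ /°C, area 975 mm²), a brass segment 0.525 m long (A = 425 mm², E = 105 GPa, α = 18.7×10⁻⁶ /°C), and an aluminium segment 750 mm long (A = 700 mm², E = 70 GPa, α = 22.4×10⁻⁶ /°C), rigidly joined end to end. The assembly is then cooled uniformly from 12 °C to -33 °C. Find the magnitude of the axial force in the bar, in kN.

Free thermal contraction of the whole bar: Σ αᵢΔT Lᵢ = 12.6×10⁻⁶×45×525 + 18.7×10⁻⁶×45×525 + 22.4×10⁻⁶×45×750 = 1.495 mm.
The rigid supports impose zero overall length change; the single axial force P common to all segments must satisfy P Σ Lᵢ/(AᵢEᵢ) = δ_free.
Σ Lᵢ/(AᵢEᵢ) = 525/(975×208×10³) + 525/(425×105×10³) + 750/(700×70×10³) = 2.966×10⁻⁵ mm/N.
P = 1.495 / 2.966×10⁻⁵ = 50420 N = 50.42 kN, tensile.

P ≈ 50.4 kN (tensile)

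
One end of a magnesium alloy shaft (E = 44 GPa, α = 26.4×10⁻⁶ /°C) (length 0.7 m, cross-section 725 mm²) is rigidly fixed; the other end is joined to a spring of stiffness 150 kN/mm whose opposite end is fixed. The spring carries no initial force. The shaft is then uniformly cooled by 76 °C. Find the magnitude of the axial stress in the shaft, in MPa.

σ ≈ 67.7 MPa (tensile)

If the spring were absent the shaft would shorten by αΔT L = 26.4×10⁻⁶ × 76 × 700 = 1.404 mm.
Let P be the tensile force in the spring. The shaft extends elastically by PL/(AE) and the spring stretches by P/k; together these equal δ_free.
So P = δ_free / [L/(AE) + 1/k] = 1.404 / [ 700/(725×44×10³) + 1/(150×10³) ].
P = 1.404 / 2.861×10⁻⁵ = 49090 N.
σ = P/A = 49090/725 = 67.71 MPa.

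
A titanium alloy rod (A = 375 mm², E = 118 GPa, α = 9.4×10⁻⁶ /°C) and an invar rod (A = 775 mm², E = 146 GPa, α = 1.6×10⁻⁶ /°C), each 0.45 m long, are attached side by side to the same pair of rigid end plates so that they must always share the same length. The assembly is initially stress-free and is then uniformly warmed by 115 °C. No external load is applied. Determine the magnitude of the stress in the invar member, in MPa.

The titanium alloy has the larger α, so on heating it would change length more than the invar if both were free. The rigid plates force a common final length, so the titanium alloy is put into compression and the invar into tension, with equal and opposite forces P (no external load).
Compatibility of the two members (thermal + elastic change equal): (α₁ − α₂)ΔT = P·[1/(A₁E₁) + 1/(A₂E₂)].
|α₁ − α₂|·ΔT = 7.8×10⁻⁶ × 115 = 0.000897.
1/(A₁E₁) + 1/(A₂E₂) = 1/(375×118×10³) + 1/(775×146×10³) = 3.144×10⁻⁸ N⁻¹.
So P = 0.000897 / 3.144×10⁻⁸ = 28.53 kN.
σ_{invar} = P/A₂ = 28530/775 = 36.82 MPa, tensile.

σ ≈ 36.8 MPa (tensile)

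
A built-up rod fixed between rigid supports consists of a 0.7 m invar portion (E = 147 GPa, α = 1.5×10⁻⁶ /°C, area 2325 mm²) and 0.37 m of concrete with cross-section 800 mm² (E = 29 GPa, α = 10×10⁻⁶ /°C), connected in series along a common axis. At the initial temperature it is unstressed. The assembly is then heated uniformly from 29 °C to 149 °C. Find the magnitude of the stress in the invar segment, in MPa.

σ ≈ 13.6 MPa (compressive)

Free thermal expansion of the whole bar: Σ αᵢΔT Lᵢ = 1.5×10⁻⁶×120×700 + 10×10⁻⁶×120×370 = 0.57 mm.
Since the ends are fixed, an axial force P builds up, equal in every segment, with P · Σ Lᵢ/(AᵢEᵢ) = δ_free.
Σ Lᵢ/(AᵢEᵢ) = 700/(2325×147×10³) + 370/(800×29×10³) = 1.8×10⁻⁵ mm/N.
So P = 0.57 / 1.8×10⁻⁵ = 31.67 kN, compressive.
σ_{invar} = P / A = 31670 / 2325 = 13.62 MPa.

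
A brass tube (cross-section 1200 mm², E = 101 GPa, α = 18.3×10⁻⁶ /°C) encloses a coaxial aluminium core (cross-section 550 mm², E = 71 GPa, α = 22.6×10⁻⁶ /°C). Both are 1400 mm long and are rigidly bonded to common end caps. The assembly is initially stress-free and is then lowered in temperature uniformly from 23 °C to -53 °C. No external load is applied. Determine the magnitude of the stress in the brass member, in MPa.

σ ≈ 8.04 MPa (compressive)

Both members must finish at the same length. With the larger α, the aluminium tends to over-contract; the plates restrain it, putting the aluminium in tension and the brass in compression. With no external load the two internal forces are equal and opposite, magnitude P.
Equating the net (thermal + elastic) strains gives |α₁ − α₂|·ΔT = P·[1/(A₁E₁) + 1/(A₂E₂)].
|α₁ − α₂|·ΔT = 4.3×10⁻⁶ × 76 = 0.0003268.
1/(A₁E₁) + 1/(A₂E₂) = 1/(1200×101×10³) + 1/(550×71×10³) = 3.386×10⁻⁸ N⁻¹.
So P = 0.0003268 / 3.386×10⁻⁸ = 9.652 kN.
σ_{brass} = P/A₁ = 9652/1200 = 8.043 MPa, compressive.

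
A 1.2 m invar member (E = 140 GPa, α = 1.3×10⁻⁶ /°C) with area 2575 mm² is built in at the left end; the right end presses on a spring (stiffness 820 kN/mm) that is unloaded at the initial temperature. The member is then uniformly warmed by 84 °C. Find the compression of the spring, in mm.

The unrestrained thermal change is αΔT L = 1.3×10⁻⁶ × 84 × 1200 = 0.131 mm.
Let P be the compressive force at the spring. The member shortens elastically by PL/(AE) and the spring compresses by P/k; together these equal δ_free.
So P = δ_free / [L/(AE) + 1/k] = 0.131 / [ 1200/(2575×140×10³) + 1/(820×10³) ].
P = 0.131 / 4.548×10⁻⁶ = 28810 N.
Spring compression = P/k = 28810/(820×10³) = 0.03514 mm.

δ ≈ 0.0351 mm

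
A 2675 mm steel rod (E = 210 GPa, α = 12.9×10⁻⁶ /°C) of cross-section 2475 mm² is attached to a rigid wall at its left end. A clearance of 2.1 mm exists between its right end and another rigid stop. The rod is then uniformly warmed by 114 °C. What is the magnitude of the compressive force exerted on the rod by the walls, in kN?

P ≈ 356 kN

Unrestrained expansion: δ_free = αΔT L = 12.9×10⁻⁶ × 114 × 2675 = 3.934 mm.
The gap closes (δ_free > 2.1 mm) and the wall then resists a further 3.934 − 2.1 = 1.834 mm of expansion.
That suppressed elongation corresponds to σ = E·Δ/L = 210×10³ × 1.834/2675 = 144 MPa.
P = σA = 144 × 2475 = 356.3 kN.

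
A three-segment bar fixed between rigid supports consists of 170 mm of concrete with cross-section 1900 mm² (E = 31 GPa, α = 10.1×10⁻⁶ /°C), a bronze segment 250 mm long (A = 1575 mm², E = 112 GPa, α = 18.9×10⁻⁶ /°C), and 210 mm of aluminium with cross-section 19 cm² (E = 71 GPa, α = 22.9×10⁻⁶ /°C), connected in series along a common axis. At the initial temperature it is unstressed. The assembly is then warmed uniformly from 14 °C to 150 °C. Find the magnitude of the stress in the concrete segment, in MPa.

σ ≈ 137 MPa (compressive)

If the supports were absent, the total length change would be Σ αᵢΔT Lᵢ = 10.1×10⁻⁶×136×170 + 18.9×10⁻⁶×136×250 + 22.9×10⁻⁶×136×210 = 1.53 mm.
The walls prevent any net length change, so an axial force P (same in every segment) develops. Compatibility: P · Σ Lᵢ/(AᵢEᵢ) = δ_free.
Σ Lᵢ/(AᵢEᵢ) = 170/(1900×31×10³) + 250/(1575×112×10³) + 210/(1900×71×10³) = 5.86×10⁻⁶ mm/N.
Hence P = δ_free / Σ(L/AE) = 1.53/5.86×10⁻⁶ = 261.1 kN (compressive).
σ_{concrete} = P / A = 261100 / 1900 = 137.4 MPa.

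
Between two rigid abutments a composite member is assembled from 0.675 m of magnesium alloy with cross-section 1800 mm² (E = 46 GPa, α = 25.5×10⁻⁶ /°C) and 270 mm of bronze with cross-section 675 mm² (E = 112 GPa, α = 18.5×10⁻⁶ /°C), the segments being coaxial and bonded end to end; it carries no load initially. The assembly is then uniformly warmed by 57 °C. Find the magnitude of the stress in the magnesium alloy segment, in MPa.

σ ≈ 60 MPa (compressive)

If the supports were absent, the total length change would be Σ αᵢΔT Lᵢ = 25.5×10⁻⁶×57×675 + 18.5×10⁻⁶×57×270 = 1.266 mm.
The walls prevent any net length change, so an axial force P (same in every segment) develops. Compatibility: P · Σ Lᵢ/(AᵢEᵢ) = δ_free.
Σ Lᵢ/(AᵢEᵢ) = 675/(1800×46×10³) + 270/(675×112×10³) = 1.172×10⁻⁵ mm/N.
So P = 1.266 / 1.172×10⁻⁵ = 108 kN, compressive.
σ_{magnesium alloy} = P / A = 108000 / 1800 = 59.98 MPa.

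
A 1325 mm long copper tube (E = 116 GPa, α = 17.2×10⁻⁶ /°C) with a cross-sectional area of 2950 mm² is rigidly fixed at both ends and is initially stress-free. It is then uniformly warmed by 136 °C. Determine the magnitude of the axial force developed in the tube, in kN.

P ≈ 800 kN (compressive)

The ends cannot move, so σ = EαΔT = 116×10³ × 17.2×10⁻⁶ × 136 = 271.3 MPa.
Axial force P = σA = 271.3 × 2950 = 800500 N = 800.5 kN, compressive.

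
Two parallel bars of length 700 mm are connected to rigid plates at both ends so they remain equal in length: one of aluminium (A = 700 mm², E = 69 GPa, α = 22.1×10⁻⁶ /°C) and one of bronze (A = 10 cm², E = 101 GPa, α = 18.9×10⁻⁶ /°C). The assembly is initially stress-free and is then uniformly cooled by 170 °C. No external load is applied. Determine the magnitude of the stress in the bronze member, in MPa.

σ ≈ 17.8 MPa (compressive)

The aluminium has the larger α, so on cooling it would change length more than the bronze if both were free. The rigid plates force a common final length, so the aluminium is put into tension and the bronze into compression, with equal and opposite forces P (no external load).
Equating the net (thermal + elastic) strains gives |α₁ − α₂|·ΔT = P·[1/(A₁E₁) + 1/(A₂E₂)].
|α₁ − α₂|·ΔT = 3.2×10⁻⁶ × 170 = 0.000544.
1/(A₁E₁) + 1/(A₂E₂) = 1/(700×69×10³) + 1/(1000×101×10³) = 3.06×10⁻⁸ N⁻¹.
P = 0.000544 / 3.06×10⁻⁸ = 17770 N = 17.77 kN.
σ_{bronze} = P/A₂ = 17770/1000 = 17.77 MPa, compressive.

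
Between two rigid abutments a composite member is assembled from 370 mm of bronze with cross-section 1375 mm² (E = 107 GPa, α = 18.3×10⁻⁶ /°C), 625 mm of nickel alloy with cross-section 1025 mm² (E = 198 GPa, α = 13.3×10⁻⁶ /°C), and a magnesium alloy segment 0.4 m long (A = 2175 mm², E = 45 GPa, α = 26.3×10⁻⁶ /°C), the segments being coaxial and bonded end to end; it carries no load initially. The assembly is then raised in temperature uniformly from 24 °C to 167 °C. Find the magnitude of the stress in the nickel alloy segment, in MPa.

With the walls removed the bar would change length by δ_free = Σ αᵢΔT Lᵢ = 18.3×10⁻⁶×143×370 + 13.3×10⁻⁶×143×625 + 26.3×10⁻⁶×143×400 = 3.661 mm.
The rigid supports impose zero overall length change; the single axial force P common to all segments must satisfy P Σ Lᵢ/(AᵢEᵢ) = δ_free.
Σ Lᵢ/(AᵢEᵢ) = 370/(1375×107×10³) + 625/(1025×198×10³) + 400/(2175×45×10³) = 9.681×10⁻⁶ mm/N.
P = 3.661 / 9.681×10⁻⁶ = 378200 N = 378.2 kN, compressive.
σ_{nickel alloy} = P / A = 378200 / 1025 = 369 MPa.

σ ≈ 369 MPa (compressive)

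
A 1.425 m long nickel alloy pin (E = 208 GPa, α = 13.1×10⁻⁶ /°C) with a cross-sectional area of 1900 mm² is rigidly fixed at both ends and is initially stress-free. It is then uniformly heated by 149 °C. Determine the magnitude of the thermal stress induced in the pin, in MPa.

σ ≈ 406 MPa (compressive)

Because both ends are immovable the net strain is zero, and the suppressed thermal strain is αΔT = 13.1×10⁻⁶ × 149 = 1951.9×10⁻⁶.
The stress required to suppress this strain is σ = Eε = 208×10³ × 1951.9×10⁻⁶ = 406 MPa, compressive since the pin is trying to expand.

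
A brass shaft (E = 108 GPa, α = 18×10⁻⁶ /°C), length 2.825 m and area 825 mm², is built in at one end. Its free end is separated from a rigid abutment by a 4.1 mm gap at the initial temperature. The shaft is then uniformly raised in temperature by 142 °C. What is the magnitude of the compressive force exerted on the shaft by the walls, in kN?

P ≈ 98.4 kN

If the wall were absent the shaft would grow by αΔT L = 18×10⁻⁶ × 142 × 2825 = 7.221 mm.
This exceeds the 4.1 mm gap, so the wall pushes back. The portion of expansion that must be recovered elastically is δ_free − gap = 7.221 − 4.1 = 3.121 mm.
That suppressed elongation corresponds to σ = E·Δ/L = 108×10³ × 3.121/2825 = 119.3 MPa.
Force on the wall = σA = 119.3 × 825 mm² = 98.43 kN.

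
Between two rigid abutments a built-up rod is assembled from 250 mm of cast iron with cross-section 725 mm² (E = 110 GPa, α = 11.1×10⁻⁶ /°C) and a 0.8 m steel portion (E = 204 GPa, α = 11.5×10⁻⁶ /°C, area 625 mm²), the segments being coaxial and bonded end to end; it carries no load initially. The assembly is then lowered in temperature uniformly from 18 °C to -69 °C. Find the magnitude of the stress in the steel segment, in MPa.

σ ≈ 177 MPa (tensile)

With the walls removed the bar would change length by δ_free = Σ αᵢΔT Lᵢ = 11.1×10⁻⁶×87×250 + 11.5×10⁻⁶×87×800 = 1.042 mm.
Since the ends are fixed, an axial force P builds up, equal in every segment, with P · Σ Lᵢ/(AᵢEᵢ) = δ_free.
The series flexibility is Σ Lᵢ/(AᵢEᵢ) = 250/(725×110×10³) + 800/(625×204×10³) = 9.409×10⁻⁶ mm/N.
P = 1.042 / 9.409×10⁻⁶ = 110700 N = 110.7 kN, tensile.
σ_{steel} = P / A = 110700 / 625 = 177.2 MPa.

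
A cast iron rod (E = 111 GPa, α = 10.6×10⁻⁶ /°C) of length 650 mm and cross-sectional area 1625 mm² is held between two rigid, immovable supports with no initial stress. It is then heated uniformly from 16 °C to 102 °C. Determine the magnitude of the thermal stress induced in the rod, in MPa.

With length fixed, the mechanical strain must cancel the thermal strain αΔT = 10.6×10⁻⁶ × 86 = 911.6×10⁻⁶.
σ = EαΔT = 111×10³ × 10.6×10⁻⁶ × 86 = 101.2 MPa (compressive; the rod is trying to expand).

σ ≈ 101 MPa (compressive)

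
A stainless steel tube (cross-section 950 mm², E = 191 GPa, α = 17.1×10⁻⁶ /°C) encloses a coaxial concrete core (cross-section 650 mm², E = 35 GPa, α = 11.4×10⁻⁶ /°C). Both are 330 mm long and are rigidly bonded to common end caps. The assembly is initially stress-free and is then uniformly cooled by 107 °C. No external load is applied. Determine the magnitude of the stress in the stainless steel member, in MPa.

Both members must finish at the same length. With the larger α, the stainless steel tends to over-contract; the plates restrain it, putting the stainless steel in tension and the concrete in compression. With no external load the two internal forces are equal and opposite, magnitude P.
Equating the net (thermal + elastic) strains gives |α₁ − α₂|·ΔT = P·[1/(A₁E₁) + 1/(A₂E₂)].
|α₁ − α₂|·ΔT = 5.7×10⁻⁶ × 107 = 0.0006099.
1/(A₁E₁) + 1/(A₂E₂) = 1/(950×191×10³) + 1/(650×35×10³) = 4.947×10⁻⁸ N⁻¹.
So P = 0.0006099 / 4.947×10⁻⁸ = 12.33 kN.
σ_{stainless steel} = P/A₁ = 12330/950 = 12.98 MPa, tensile.

σ ≈ 13 MPa (tensile)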